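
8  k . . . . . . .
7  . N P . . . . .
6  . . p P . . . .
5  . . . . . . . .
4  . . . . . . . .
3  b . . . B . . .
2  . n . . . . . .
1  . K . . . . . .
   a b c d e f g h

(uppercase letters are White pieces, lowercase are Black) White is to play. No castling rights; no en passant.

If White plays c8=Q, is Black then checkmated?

yes

After c8=Q: black king on a8; in check: yes, from the white queen on c8.
King squares — a7: attacked by Be3; b7: attacked by Qc8; b8: attacked by Qc8.
Black has no legal moves → checkmate.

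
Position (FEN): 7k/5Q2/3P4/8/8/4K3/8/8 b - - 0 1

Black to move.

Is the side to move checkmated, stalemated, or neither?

stalemate

Black to move; black king on h8.
In check: no.
King squares — g7: attacked by Qf7; h7: attacked by Qf7; g8: attacked by Qf7.
Legal moves for Black: none.
Not in check and no legal moves → stalemate.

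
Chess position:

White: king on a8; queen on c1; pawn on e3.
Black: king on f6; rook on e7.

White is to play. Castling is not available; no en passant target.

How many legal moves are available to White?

White to move; king on a8.
In check: no.
Legal moves: Kb8, Qc8, Qc7, Qc6+, Qc5, Qc4, Qc3+, Qa3, Qd2, Qc2, Qb2+, Qh1, Qg1, Qf1+, Qe1, Qd1, Qb1, Qa1+, e4.
Count: 19.

19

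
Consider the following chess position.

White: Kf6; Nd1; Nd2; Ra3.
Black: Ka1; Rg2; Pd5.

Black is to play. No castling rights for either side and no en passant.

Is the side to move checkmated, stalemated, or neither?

checkmate

Black to move; black king on a1.
In check: yes, from the white rook on a3.
King squares — b1: attacked by Nd2; a2: attacked by Ra3; b2: attacked by Nd1.
Legal moves for Black: none.
In check with no legal moves → checkmate.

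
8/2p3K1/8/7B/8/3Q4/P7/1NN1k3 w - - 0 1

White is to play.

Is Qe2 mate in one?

yes

After Qe2: black king on e1; in check: yes, from the white queen on e2.
King squares — d1: attacked by Qe2; f1: attacked by Qe2; d2: attacked by Nb1; e2: attacked by Nc1; f2: attacked by Qe2.
Black has no legal moves → checkmate.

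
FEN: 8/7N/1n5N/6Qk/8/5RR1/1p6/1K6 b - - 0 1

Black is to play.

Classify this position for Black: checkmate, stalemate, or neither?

Black to move; black king on h5.
In check: yes, from the white queen on g5.
King squares — g4: attacked by Rg3; h4: attacked by Qg5; g5: attacked by Rg3; g6: attacked by Qg5; h6: attacked by Qg5.
Legal moves for Black: none.
In check with no legal moves → checkmate.

checkmate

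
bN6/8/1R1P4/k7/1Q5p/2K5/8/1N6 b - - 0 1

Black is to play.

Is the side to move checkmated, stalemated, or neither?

checkmate

Black to move; black king on a5.
In check: yes, from the white queen on b4.
King squares — a4: attacked by Qb4; b4: attacked by Kc3; b5: attacked by Qb4; a6: attacked by Rb6; b6: attacked by Qb4.
Legal moves for Black: none.
In check with no legal moves → checkmate.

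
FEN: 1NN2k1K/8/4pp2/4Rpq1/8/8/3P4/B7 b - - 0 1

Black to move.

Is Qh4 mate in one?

yes

After Qh4: white king on h8; in check: yes, from the black queen on h4.
King squares — g7: attacked by Kf8; h7: attacked by Qh4; g8: attacked by Kf8.
White has no legal moves → checkmate.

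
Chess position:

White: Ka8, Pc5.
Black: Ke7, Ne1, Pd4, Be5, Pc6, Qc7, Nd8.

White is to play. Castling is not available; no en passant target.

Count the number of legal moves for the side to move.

0

White to move; king on a8.
In check: no.
Legal moves: none.
Count: 0.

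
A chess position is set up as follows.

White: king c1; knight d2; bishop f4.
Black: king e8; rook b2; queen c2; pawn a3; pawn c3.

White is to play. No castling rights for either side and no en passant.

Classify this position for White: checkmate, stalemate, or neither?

White to move; white king on c1.
In check: yes, from the black queen on c2.
King squares — b1: attacked by Rb2; d1: attacked by Qc2; b2: attacked by Qc2; c2: attacked by Rb2; d2: own knight.
Legal moves for White: none.
In check with no legal moves → checkmate.

checkmate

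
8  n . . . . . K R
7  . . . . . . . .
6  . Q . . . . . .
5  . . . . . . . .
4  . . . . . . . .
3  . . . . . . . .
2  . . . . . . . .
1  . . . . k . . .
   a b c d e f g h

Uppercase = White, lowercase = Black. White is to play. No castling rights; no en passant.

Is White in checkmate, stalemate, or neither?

White to move; white king on g8.
In check: no.
Legal moves for White include: Rh7, Rh6, Rh5, Rh4, Rh3, Rh2, Rh1+, Kf8, Kh7, Kg7, Kf7, Qd8, Qb8, Qc7, Qb7, Qa7, Qh6, Qg6, ... (list truncated; more exist).
White has legal moves and is not in check → neither.

neither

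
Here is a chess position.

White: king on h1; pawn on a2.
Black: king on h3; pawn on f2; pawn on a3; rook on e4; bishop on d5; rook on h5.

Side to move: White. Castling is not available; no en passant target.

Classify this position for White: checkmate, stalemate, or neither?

stalemate

White to move; white king on h1.
In check: no.
King squares — g1: attacked by Pf2; g2: attacked by Kh3; h2: attacked by Kh3.
Legal moves for White: none.
Not in check and no legal moves → stalemate.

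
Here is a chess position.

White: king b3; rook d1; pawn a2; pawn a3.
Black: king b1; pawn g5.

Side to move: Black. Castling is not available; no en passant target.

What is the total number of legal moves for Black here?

0

Black to move; king on b1.
In check: yes, from the white rook on d1.
Legal moves: none.
Count: 0.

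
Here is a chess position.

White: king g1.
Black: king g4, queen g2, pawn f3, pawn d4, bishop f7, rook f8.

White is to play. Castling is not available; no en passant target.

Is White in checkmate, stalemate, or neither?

White to move; white king on g1.
In check: yes, from the black queen on g2.
King squares — f1: attacked by Qg2; h1: attacked by Qg2; f2: attacked by Qg2; g2: attacked by Pf3; h2: attacked by Qg2.
Legal moves for White: none.
In check with no legal moves → checkmate.

checkmate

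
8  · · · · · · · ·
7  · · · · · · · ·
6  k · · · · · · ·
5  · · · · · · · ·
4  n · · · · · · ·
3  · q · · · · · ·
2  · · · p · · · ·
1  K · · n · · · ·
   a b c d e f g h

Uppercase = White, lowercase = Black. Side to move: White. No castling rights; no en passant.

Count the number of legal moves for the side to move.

0

White to move; king on a1.
In check: no.
Legal moves: none.
Count: 0.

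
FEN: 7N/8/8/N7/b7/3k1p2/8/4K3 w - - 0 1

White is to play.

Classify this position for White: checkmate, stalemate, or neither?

neither

White to move; white king on e1.
In check: no.
Legal moves for White: Nf7, Ng6, Nb7, Nc6, Nc4, Nb3, Kf2, Kf1.
White has 8 legal moves and is not in check → neither.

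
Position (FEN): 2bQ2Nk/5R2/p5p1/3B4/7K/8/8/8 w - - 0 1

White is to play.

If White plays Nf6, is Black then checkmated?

After Nf6: black king on h8; in check: yes, from the white queen on d8.
King squares — g7: attacked by Rf7; h7: attacked by Nf6; g8: attacked by Nf6.
Black has no legal moves → checkmate.

yes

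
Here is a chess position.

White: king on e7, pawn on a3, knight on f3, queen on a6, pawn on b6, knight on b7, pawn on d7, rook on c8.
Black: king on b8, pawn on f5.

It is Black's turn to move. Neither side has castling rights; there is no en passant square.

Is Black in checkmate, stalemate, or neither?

Black to move; black king on b8.
In check: yes, from the white rook on c8.
King squares — a7: attacked by Qa6; b7: attacked by Qa6; c7: attacked by Pb6; a8: attacked by Qa6; c8: attacked by Pd7.
Legal moves for Black: none.
In check with no legal moves → checkmate.

checkmate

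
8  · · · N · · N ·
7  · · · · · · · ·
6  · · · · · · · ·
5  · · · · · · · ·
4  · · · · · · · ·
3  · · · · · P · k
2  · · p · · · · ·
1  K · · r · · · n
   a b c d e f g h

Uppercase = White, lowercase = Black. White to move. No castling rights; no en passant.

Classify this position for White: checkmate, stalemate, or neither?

neither

White to move; white king on a1.
In check: yes, from the black rook on d1.
Legal moves for White: Kb2, Ka2.
White is in check but has 2 legal moves → neither.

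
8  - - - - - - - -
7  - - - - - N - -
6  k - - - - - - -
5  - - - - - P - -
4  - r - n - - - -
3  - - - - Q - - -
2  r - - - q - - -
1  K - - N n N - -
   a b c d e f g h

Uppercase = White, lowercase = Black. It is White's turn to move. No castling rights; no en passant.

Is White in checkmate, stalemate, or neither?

checkmate

White to move; white king on a1.
In check: yes, from the black rook on a2.
King squares — b1: attacked by Rb4; a2: attacked by Qe2; b2: attacked by Ra2.
Legal moves for White: none.
In check with no legal moves → checkmate.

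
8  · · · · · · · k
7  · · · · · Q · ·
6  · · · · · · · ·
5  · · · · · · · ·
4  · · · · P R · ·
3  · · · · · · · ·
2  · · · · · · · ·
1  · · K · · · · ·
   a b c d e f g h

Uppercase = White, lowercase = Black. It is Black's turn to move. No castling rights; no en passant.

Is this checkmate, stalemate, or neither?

stalemate

Black to move; black king on h8.
In check: no.
King squares — g7: attacked by Qf7; h7: attacked by Qf7; g8: attacked by Qf7.
Legal moves for Black: none.
Not in check and no legal moves → stalemate.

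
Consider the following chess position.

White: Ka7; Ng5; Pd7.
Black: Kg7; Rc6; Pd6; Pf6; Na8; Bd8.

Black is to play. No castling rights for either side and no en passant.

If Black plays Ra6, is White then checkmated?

no

After Ra6: white king on a7; in check: yes, from the black rook on a6.
White has 3 legal replies: Kb8, Kb7, Kxa6.
In check but a legal move exists → not checkmate.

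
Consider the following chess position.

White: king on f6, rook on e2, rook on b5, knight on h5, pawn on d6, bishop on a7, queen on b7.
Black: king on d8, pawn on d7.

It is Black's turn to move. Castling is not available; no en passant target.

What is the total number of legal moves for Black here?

Black to move; king on d8.
In check: no.
Legal moves: none.
Count: 0.

0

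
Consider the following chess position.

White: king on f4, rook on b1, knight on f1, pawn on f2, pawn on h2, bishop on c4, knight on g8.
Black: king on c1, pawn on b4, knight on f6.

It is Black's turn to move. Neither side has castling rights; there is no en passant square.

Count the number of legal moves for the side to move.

Black to move; king on c1.
In check: yes, from the white rook on b1.
Legal moves: Kc2, Kxb1.
Count: 2.

2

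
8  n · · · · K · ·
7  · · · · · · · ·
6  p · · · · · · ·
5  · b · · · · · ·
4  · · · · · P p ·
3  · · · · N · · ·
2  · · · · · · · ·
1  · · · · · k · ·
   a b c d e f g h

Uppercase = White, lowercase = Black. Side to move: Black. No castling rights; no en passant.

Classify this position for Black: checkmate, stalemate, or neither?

neither

Black to move; black king on f1.
In check: yes, from the white knight on e3.
King squares — e1: available; g1: available; e2: available; f2: available; g2: attacked by Ne3.
Legal moves for Black: Kf2, Ke2, Kg1, Ke1.
Black is in check but has 4 legal moves → neither.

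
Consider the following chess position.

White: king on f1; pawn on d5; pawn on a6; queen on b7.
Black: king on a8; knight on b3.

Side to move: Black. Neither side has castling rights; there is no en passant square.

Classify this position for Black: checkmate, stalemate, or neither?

Black to move; black king on a8.
In check: yes, from the white queen on b7.
King squares — a7: attacked by Qb7; b7: attacked by Pa6; b8: attacked by Qb7.
Legal moves for Black: none.
In check with no legal moves → checkmate.

checkmate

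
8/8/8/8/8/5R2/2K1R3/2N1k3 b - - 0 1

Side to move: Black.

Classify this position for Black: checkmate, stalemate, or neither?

Black to move; black king on e1.
In check: yes, from the white rook on e2.
King squares — d1: attacked by Kc2; f1: attacked by Rf3; d2: attacked by Kc2; e2: attacked by Nc1; f2: attacked by Re2.
Legal moves for Black: none.
In check with no legal moves → checkmate.

checkmate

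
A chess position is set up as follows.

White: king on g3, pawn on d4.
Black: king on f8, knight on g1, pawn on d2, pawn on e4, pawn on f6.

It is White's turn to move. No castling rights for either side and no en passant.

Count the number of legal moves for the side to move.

White to move; king on g3.
In check: no.
Legal moves: Kh4, Kg4, Kf4, Kh2, Kg2, Kf2, d5.
Count: 7.

7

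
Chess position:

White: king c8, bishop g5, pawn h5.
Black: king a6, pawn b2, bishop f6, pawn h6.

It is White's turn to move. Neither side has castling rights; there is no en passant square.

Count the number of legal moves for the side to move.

10

White to move; king on c8.
In check: no.
Legal moves: Kb8, Kd7, Kc7, Bxh6, Bxf6, Bh4, Bf4, Be3, Bd2, Bc1.
Count: 10.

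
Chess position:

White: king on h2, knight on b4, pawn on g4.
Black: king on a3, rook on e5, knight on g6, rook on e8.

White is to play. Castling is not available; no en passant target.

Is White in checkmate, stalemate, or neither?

White to move; white king on h2.
In check: no.
Legal moves for White: Nc6, Na6, Nd5, Nd3, Nc2+, Na2, Kh3, Kg3, Kg2, Kh1, Kg1, g5.
White has 12 legal moves and is not in check → neither.

neither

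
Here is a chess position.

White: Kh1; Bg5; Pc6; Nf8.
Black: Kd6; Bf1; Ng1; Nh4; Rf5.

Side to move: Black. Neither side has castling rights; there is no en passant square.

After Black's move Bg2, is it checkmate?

no

After Bg2: white king on h1; in check: yes, from the black bishop on g2.
White has 2 legal replies: Kh2, Kxg1.
In check but a legal move exists → not checkmate.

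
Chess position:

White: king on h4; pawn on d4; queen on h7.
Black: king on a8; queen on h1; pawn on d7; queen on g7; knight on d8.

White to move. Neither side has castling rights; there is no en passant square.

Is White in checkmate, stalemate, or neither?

checkmate

White to move; white king on h4.
In check: yes, from the black queen on h1.
King squares — g3: attacked by Qg7; h3: attacked by Qh1; g4: attacked by Qg7; g5: attacked by Qg7; h5: attacked by Qh1.
Legal moves for White: none.
In check with no legal moves → checkmate.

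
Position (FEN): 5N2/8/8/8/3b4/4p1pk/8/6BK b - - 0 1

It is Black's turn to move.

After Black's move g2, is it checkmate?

yes

After g2: white king on h1; in check: yes, from the black pawn on g2.
King squares — g1: own bishop; g2: attacked by Kh3; h2: attacked by Kh3.
White has no legal moves → checkmate.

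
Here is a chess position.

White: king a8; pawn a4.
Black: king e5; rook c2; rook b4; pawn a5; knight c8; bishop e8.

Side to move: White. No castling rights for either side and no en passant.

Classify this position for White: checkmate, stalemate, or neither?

stalemate

White to move; white king on a8.
In check: no.
King squares — a7: attacked by Nc8; b7: attacked by Rb4; b8: attacked by Rb4.
Legal moves for White: none.
Not in check and no legal moves → stalemate.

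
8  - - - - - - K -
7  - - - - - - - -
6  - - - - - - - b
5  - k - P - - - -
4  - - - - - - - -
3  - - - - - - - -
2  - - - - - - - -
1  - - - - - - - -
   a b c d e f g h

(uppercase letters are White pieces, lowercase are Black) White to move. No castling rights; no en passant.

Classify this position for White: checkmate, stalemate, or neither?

neither

White to move; white king on g8.
In check: no.
Legal moves for White: Kh8, Kh7, Kf7, d6.
White has 4 legal moves and is not in check → neither.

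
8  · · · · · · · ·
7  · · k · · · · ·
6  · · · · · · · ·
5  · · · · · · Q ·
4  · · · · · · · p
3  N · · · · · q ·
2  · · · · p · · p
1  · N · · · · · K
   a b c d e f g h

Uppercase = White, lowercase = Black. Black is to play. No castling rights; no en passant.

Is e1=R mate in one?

After e1=R: white king on h1; in check: yes, from the black rook on e1.
King squares — g1: attacked by Re1; g2: attacked by Qg3; h2: attacked by Qg3.
White has no legal moves → checkmate.

yes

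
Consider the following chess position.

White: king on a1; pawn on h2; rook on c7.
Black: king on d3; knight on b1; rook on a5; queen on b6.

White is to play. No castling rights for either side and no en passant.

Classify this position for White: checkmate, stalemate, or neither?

checkmate

White to move; white king on a1.
In check: yes, from the black rook on a5.
King squares — b1: attacked by Qb6; a2: attacked by Ra5; b2: attacked by Qb6.
Legal moves for White: none.
In check with no legal moves → checkmate.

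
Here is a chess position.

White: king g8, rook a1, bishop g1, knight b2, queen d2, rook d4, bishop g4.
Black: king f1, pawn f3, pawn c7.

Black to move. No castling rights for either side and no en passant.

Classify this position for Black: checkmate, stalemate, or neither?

checkmate

Black to move; black king on f1.
In check: yes, from the white rook on a1.
King squares — e1: attacked by Ra1; g1: attacked by Ra1; e2: attacked by Qd2; f2: attacked by Bg1; g2: attacked by Qd2.
Legal moves for Black: none.
In check with no legal moves → checkmate.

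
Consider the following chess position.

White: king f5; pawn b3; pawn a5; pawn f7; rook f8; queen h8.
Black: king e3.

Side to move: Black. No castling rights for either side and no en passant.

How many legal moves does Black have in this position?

5

Black to move; king on e3.
In check: no.
Legal moves: Kf3, Kd3, Kf2, Ke2, Kd2.
Count: 5.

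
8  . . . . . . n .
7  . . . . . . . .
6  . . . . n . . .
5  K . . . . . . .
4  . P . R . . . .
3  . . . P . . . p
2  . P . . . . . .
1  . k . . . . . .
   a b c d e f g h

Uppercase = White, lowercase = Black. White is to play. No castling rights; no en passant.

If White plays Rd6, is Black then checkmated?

After Rd6: black king on b1; in check: no.
Black is not in check, so this cannot be checkmate.

no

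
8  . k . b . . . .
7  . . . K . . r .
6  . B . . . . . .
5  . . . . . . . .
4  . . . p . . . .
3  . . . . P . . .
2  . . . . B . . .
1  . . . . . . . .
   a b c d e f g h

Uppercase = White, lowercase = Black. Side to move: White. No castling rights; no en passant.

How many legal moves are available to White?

5

White to move; king on d7.
In check: yes, from the black rook on g7.
Legal moves: Ke8, Kxd8, Ke6, Kd6, Kc6.
Count: 5.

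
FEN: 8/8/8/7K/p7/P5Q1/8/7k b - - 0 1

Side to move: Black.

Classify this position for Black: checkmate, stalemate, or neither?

stalemate

Black to move; black king on h1.
In check: no.
King squares — g1: attacked by Qg3; g2: attacked by Qg3; h2: attacked by Qg3.
Legal moves for Black: none.
Not in check and no legal moves → stalemate.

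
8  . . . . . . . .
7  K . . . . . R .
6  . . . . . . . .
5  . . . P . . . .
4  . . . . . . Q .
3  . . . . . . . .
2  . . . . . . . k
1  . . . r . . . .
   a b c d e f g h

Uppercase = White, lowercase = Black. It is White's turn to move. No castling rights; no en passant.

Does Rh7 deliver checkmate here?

yes

After Rh7: black king on h2; in check: yes, from the white rook on h7.
King squares — g1: attacked by Qg4; h1: attacked by Rh7; g2: attacked by Qg4; g3: attacked by Qg4; h3: attacked by Qg4.
Black has no legal moves → checkmate.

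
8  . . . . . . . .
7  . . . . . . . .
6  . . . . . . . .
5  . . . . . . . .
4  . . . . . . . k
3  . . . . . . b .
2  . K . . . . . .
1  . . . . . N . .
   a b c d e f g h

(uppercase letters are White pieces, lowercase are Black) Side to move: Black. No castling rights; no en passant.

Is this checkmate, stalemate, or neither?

neither

Black to move; black king on h4.
In check: no.
Legal moves for Black: Kh5, Kg5, Kg4, Kh3, Bb8, Bc7, Bd6, Be5+, Bf4, Bh2, Bf2, Be1.
Black has 12 legal moves and is not in check → neither.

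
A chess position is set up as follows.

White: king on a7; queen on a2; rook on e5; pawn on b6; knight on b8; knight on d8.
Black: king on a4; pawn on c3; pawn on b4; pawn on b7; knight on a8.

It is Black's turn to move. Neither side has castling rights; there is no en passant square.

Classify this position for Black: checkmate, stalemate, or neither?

checkmate

Black to move; black king on a4.
In check: yes, from the white queen on a2.
King squares — a3: attacked by Qa2; b3: attacked by Qa2; b4: own pawn; a5: attacked by Qa2; b5: attacked by Re5.
Legal moves for Black: none.
In check with no legal moves → checkmate.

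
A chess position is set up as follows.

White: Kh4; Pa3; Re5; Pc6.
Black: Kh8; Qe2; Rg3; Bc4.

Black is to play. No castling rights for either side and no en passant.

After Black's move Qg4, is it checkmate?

yes

After Qg4: white king on h4; in check: yes, from the black queen on g4.
King squares — g3: attacked by Qg4; h3: attacked by Rg3; g4: attacked by Rg3; g5: attacked by Qg4; h5: attacked by Qg4.
White has no legal moves → checkmate.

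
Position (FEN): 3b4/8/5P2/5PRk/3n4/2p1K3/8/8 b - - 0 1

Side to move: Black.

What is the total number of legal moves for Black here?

3

Black to move; king on h5.
In check: yes, from the white rook on g5.
Legal moves: Kh6, Kxg5, Kh4.
Count: 3.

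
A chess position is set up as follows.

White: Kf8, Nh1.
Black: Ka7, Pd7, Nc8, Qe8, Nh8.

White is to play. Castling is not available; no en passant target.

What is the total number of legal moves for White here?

White to move; king on f8.
In check: yes, from the black queen on e8.
Legal moves: Kxe8, Kg7.
Count: 2.

2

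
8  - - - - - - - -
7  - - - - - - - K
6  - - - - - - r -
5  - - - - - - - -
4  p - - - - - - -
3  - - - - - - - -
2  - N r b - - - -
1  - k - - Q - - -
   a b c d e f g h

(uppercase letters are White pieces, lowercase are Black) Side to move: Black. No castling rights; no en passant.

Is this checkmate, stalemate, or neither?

Black to move; black king on b1.
In check: yes, from the white queen on e1.
Legal moves for Black: Kxb2, Ka2, Bxe1, Bc1, Rc1.
Black is in check but has 5 legal moves → neither.

neither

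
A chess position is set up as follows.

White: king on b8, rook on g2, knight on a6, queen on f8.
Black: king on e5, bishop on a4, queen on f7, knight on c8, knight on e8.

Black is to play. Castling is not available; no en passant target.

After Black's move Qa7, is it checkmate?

no

After Qa7: white king on b8; in check: yes, from the black queen on a7.
White has 1 legal reply: Kxc8.
In check but a legal move exists → not checkmate.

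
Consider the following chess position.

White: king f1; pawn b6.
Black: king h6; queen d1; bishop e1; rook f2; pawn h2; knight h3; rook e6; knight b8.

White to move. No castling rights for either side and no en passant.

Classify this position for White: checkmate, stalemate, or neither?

White to move; white king on f1.
In check: yes, from the black rook on f2.
King squares — e1: attacked by Qd1; g1: attacked by Ph2; e2: attacked by Qd1; f2: attacked by Be1; g2: attacked by Rf2.
Legal moves for White: none.
In check with no legal moves → checkmate.

checkmate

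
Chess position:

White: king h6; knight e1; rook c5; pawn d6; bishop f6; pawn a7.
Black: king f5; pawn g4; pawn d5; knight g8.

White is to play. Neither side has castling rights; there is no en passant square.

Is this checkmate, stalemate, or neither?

neither

White to move; white king on h6.
In check: yes, from the black knight on g8.
Legal moves for White: Kh7, Kg7, Kh5.
White is in check but has 3 legal moves → neither.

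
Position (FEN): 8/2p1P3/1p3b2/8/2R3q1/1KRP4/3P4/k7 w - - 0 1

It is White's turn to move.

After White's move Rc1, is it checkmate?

After Rc1: black king on a1; in check: yes, from the white rook on c1.
King squares — b1: attacked by Rc1; a2: attacked by Kb3; b2: attacked by Kb3.
Black has no legal moves → checkmate.

yes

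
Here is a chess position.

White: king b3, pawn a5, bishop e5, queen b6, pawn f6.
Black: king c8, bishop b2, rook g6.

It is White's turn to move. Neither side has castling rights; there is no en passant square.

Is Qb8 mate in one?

After Qb8: black king on c8; in check: yes, from the white queen on b8.
Black has 1 legal reply: Kd7.
In check but a legal move exists → not checkmate.

no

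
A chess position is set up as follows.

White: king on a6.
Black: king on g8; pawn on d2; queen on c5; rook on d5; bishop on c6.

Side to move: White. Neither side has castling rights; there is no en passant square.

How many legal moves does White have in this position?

0

White to move; king on a6.
In check: no.
Legal moves: none.
Count: 0.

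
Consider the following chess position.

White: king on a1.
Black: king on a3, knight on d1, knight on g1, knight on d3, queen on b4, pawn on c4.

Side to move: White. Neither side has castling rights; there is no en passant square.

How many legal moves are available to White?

White to move; king on a1.
In check: no.
Legal moves: none.
Count: 0.

0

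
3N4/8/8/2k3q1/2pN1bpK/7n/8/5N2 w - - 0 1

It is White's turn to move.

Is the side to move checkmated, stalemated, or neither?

checkmate

White to move; white king on h4.
In check: yes, from the black queen on g5.
King squares — g3: attacked by Bf4; h3: attacked by Pg4; g4: attacked by Qg5; g5: attacked by Nh3; h5: attacked by Qg5.
Legal moves for White: none.
In check with no legal moves → checkmate.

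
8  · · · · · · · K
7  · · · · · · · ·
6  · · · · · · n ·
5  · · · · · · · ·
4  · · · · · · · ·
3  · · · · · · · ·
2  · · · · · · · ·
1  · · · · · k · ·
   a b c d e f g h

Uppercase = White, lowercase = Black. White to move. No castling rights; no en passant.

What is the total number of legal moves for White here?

White to move; king on h8.
In check: yes, from the black knight on g6.
Legal moves: Kg8, Kh7, Kg7.
Count: 3.

3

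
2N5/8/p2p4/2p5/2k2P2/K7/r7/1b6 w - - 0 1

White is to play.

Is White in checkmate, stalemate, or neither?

checkmate

White to move; white king on a3.
In check: yes, from the black rook on a2.
King squares — a2: attacked by Bb1; b2: attacked by Ra2; b3: attacked by Kc4; a4: attacked by Ra2; b4: attacked by Kc4.
Legal moves for White: none.
In check with no legal moves → checkmate.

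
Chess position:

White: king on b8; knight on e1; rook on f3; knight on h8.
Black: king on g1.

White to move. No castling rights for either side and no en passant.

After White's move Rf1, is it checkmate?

no

After Rf1: black king on g1; in check: yes, from the white rook on f1.
Black has 2 legal replies: Kh2, Kxf1.
In check but a legal move exists → not checkmate.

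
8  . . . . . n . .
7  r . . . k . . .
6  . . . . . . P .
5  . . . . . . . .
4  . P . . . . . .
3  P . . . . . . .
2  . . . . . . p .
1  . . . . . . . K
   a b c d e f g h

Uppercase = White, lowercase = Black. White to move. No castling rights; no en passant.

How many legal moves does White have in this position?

3

White to move; king on h1.
In check: yes, from the black pawn on g2.
Legal moves: Kh2, Kxg2, Kg1.
Count: 3.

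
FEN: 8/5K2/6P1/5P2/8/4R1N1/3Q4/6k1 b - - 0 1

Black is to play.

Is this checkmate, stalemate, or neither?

stalemate

Black to move; black king on g1.
In check: no.
King squares — f1: attacked by Ng3; h1: attacked by Ng3; f2: attacked by Qd2; g2: attacked by Qd2; h2: attacked by Qd2.
Legal moves for Black: none.
Not in check and no legal moves → stalemate.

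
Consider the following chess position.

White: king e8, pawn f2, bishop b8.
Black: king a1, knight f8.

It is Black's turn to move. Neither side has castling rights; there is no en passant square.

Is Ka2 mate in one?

After Ka2: white king on e8; in check: no.
White is not in check, so this cannot be checkmate.

no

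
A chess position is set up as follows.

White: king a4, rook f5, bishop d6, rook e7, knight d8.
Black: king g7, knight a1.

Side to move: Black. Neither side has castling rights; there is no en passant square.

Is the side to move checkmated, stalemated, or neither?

Black to move; black king on g7.
In check: yes, from the white rook on e7.
Legal moves for Black: Kh8, Kg8, Kh6, Kg6.
Black is in check but has 4 legal moves → neither.

neither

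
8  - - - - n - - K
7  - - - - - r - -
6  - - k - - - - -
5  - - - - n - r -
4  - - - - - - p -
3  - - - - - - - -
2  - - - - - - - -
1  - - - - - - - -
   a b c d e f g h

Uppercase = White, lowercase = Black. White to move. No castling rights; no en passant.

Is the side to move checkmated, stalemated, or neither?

White to move; white king on h8.
In check: no.
King squares — g7: attacked by Rg5; h7: attacked by Rf7; g8: attacked by Rg5.
Legal moves for White: none.
Not in check and no legal moves → stalemate.

stalemate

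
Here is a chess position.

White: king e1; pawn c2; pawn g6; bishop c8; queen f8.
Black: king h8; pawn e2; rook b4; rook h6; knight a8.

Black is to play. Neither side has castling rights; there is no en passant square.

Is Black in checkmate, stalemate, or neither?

checkmate

Black to move; black king on h8.
In check: yes, from the white queen on f8.
King squares — g7: attacked by Qf8; h7: attacked by Pg6; g8: attacked by Qf8.
Legal moves for Black: none.
In check with no legal moves → checkmate.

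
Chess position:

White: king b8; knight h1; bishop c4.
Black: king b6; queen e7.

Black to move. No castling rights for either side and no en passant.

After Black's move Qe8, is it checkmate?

After Qe8: white king on b8; in check: yes, from the black queen on e8.
King squares — a7: attacked by Kb6; b7: attacked by Kb6; c7: attacked by Kb6; a8: attacked by Qe8; c8: attacked by Qe8.
White has no legal moves → checkmate.

yes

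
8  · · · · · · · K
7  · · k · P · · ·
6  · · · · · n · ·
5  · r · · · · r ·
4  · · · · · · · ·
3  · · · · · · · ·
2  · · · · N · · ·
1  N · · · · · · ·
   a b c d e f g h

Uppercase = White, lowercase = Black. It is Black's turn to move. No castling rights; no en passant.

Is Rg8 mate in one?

After Rg8: white king on h8; in check: yes, from the black rook on g8.
King squares — g7: attacked by Rg8; h7: attacked by Nf6; g8: attacked by Nf6.
White has no legal moves → checkmate.

yes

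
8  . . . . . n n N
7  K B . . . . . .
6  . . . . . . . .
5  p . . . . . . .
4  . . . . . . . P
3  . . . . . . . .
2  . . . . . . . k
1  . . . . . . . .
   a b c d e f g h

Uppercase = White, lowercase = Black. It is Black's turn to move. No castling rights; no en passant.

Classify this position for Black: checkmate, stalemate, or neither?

neither

Black to move; black king on h2.
In check: no.
Legal moves for Black: Ne7, Nh6, Nf6, Nh7, Nd7, Ng6, Ne6, Kh3, Kg3, Kg1, a4.
Black has 11 legal moves and is not in check → neither.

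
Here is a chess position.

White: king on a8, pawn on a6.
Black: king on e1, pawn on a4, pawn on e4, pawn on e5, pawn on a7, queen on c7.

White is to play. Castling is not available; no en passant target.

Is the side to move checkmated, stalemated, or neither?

stalemate

White to move; white king on a8.
In check: no.
King squares — a7: attacked by Qc7; b7: attacked by Qc7; b8: attacked by Qc7.
Legal moves for White: none.
Not in check and no legal moves → stalemate.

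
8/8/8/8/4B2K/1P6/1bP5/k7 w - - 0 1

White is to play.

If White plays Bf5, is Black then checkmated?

no

After Bf5: black king on a1; in check: no.
Black is not in check, so this cannot be checkmate.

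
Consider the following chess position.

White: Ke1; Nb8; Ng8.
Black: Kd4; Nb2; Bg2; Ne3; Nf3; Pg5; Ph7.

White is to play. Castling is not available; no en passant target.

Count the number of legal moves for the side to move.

White to move; king on e1.
In check: yes, from the black knight on f3.
Legal moves: Kf2, Ke2.
Count: 2.

2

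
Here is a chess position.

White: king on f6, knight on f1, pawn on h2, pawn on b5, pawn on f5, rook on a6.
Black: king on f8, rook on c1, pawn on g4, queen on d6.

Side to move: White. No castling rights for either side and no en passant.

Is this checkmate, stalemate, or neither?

White to move; white king on f6.
In check: yes, from the black queen on d6.
King squares — e5: attacked by Qd6; f5: own pawn; g5: available; e6: attacked by Qd6; g6: attacked by Qd6; e7: attacked by Qd6; f7: attacked by Kf8; g7: attacked by Kf8.
Legal moves for White: Kg5, Rxd6.
White is in check but has 2 legal moves → neither.

neither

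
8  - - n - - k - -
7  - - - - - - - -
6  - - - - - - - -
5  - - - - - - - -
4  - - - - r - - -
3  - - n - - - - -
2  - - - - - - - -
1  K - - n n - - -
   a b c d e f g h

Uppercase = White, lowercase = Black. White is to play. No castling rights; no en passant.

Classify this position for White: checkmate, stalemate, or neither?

stalemate

White to move; white king on a1.
In check: no.
King squares — b1: attacked by Nc3; a2: attacked by Nc3; b2: attacked by Nd1.
Legal moves for White: none.
Not in check and no legal moves → stalemate.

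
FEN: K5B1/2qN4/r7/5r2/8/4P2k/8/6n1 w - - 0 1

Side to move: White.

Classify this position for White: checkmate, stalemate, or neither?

checkmate

White to move; white king on a8.
In check: yes, from the black rook on a6.
King squares — a7: attacked by Ra6; b7: attacked by Qc7; b8: attacked by Qc7.
Legal moves for White: none.
In check with no legal moves → checkmate.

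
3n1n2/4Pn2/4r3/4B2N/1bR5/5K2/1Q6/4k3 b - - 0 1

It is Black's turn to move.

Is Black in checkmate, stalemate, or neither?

Black to move; black king on e1.
In check: no.
Legal moves for Black include: Nh7, Nd7, Ng6, Nb7, Nc6, Nh8, Nh6, Nd6, Ng5+, Nxe5+, Rxe7, Rh6, Rg6, Rf6+, Rd6, Rc6, Rb6, Ra6, ... (list truncated; more exist).
Black has legal moves and is not in check → neither.

neither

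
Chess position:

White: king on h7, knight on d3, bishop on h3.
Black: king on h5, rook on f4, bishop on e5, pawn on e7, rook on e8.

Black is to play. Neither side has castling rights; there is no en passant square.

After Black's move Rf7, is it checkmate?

After Rf7: white king on h7; in check: yes, from the black rook on f7.
King squares — g6: attacked by Kh5; h6: attacked by Kh5; g7: attacked by Be5; g8: attacked by Re8; h8: attacked by Be5.
White has no legal moves → checkmate.

yes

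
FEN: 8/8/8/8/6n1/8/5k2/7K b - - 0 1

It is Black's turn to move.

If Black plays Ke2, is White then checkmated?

After Ke2: white king on h1; in check: no.
White is not in check, so this cannot be checkmate.

no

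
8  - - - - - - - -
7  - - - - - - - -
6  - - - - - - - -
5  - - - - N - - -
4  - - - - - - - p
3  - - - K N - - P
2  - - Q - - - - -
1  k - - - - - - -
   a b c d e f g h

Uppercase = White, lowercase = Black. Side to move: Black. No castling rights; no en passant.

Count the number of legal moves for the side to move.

Black to move; king on a1.
In check: no.
Legal moves: none.
Count: 0.

0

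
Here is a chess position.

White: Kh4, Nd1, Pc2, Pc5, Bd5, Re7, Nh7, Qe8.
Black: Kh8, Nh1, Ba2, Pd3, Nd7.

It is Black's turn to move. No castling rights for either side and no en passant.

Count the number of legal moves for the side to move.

Black to move; king on h8.
In check: yes, from the white queen on e8.
Legal moves: Nf8.
Count: 1.

1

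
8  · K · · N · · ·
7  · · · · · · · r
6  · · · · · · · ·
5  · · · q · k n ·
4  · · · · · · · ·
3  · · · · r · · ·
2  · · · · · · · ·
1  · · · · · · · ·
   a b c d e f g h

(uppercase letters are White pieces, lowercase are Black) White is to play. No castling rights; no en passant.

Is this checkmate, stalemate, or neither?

neither

White to move; white king on b8.
In check: no.
Legal moves for White: Ng7+, Nc7, Nf6, Nd6+, Kc8.
White has 5 legal moves and is not in check → neither.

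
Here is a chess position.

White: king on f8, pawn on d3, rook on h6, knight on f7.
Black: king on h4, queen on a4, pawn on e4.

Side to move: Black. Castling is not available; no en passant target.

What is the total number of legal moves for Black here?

2

Black to move; king on h4.
In check: yes, from the white rook on h6.
Legal moves: Kg4, Kg3.
Count: 2.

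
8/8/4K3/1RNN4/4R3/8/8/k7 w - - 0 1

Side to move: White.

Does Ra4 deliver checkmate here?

yes

After Ra4: black king on a1; in check: yes, from the white rook on a4.
King squares — b1: attacked by Rb5; a2: attacked by Ra4; b2: attacked by Rb5.
Black has no legal moves → checkmate.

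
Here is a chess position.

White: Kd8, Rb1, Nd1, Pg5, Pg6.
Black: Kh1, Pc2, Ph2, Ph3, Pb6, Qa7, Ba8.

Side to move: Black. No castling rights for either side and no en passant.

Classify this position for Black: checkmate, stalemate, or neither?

Black to move; black king on h1.
In check: no.
Legal moves for Black include: Bb7, Bc6, Bd5, Be4, Bf3, Bg2, Qb8+, Qh7, Qg7, Qf7, Qe7+, Qd7+, Qc7+, Qb7, Qa6, Qa5, Qa4, Qa3, ... (list truncated; more exist).
Black has legal moves and is not in check → neither.

neither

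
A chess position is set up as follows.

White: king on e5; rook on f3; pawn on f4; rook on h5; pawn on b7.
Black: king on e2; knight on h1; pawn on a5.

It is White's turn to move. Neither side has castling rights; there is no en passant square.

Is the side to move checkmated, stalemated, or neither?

White to move; white king on e5.
In check: no.
Legal moves for White include: Rh8, Rh7, Rh6, Rg5, Rf5, Rh4, Rhh3, Rh2+, Rxh1, Kf6, Ke6, Kd6, Kf5, Kd5, Ke4, Kd4, Rfh3, Rg3, ... (list truncated; more exist).
White has legal moves and is not in check → neither.

neither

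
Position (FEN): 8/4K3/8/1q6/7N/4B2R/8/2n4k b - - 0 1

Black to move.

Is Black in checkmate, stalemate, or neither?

checkmate

Black to move; black king on h1.
In check: yes, from the white rook on h3.
King squares — g1: attacked by Be3; g2: attacked by Nh4; h2: attacked by Rh3.
Legal moves for Black: none.
In check with no legal moves → checkmate.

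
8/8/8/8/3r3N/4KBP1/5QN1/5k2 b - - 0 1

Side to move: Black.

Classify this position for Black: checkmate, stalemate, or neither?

Black to move; black king on f1.
In check: yes, from the white queen on f2.
King squares — e1: attacked by Qf2; g1: attacked by Qf2; e2: attacked by Qf2; f2: attacked by Ke3; g2: attacked by Qf2.
Legal moves for Black: none.
In check with no legal moves → checkmate.

checkmate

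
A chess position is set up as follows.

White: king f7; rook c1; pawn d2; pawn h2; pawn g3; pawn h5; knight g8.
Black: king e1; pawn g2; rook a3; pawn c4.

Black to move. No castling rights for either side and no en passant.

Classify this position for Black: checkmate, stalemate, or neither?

neither

Black to move; black king on e1.
In check: yes, from the white rook on c1.
King squares — d1: attacked by Rc1; f1: attacked by Rc1; d2: available; e2: available; f2: available.
Legal moves for Black: Kf2, Ke2, Kxd2.
Black is in check but has 3 legal moves → neither.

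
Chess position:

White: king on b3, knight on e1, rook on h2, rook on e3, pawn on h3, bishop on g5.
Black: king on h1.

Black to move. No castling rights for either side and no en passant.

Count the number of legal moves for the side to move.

2

Black to move; king on h1.
In check: yes, from the white rook on h2.
Legal moves: Kxh2, Kg1.
Count: 2.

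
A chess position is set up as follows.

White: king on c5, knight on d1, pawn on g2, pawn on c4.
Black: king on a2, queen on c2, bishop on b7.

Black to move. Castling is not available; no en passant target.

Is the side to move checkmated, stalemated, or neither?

Black to move; black king on a2.
In check: no.
Legal moves for Black include: Bc8, Ba8, Bc6, Ba6, Bd5, Be4, Bf3, Bxg2, Qh7, Qg6, Qf5+, Qe4, Qxc4+, Qa4, Qd3, Qc3, Qb3, Qxg2, ... (list truncated; more exist).
Black has legal moves and is not in check → neither.

neither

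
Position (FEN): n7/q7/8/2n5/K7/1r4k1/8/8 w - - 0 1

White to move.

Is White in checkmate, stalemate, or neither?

White to move; white king on a4.
In check: yes, from the black knight on c5 and the black queen on a7.
King squares — a3: attacked by Rb3; b3: attacked by Nc5; b4: attacked by Rb3; a5: attacked by Qa7; b5: attacked by Rb3.
Legal moves for White: none.
In check with no legal moves → checkmate.

checkmate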